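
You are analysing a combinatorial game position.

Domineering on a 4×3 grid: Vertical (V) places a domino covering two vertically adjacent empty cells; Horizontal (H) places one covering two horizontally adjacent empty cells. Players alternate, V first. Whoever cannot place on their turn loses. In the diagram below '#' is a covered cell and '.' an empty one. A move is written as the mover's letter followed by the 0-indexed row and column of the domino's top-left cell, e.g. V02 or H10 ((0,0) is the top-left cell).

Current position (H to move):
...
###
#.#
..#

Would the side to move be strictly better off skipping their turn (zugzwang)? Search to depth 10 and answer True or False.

zugzwang(.../###/#.#/..#, H) = False

[.../###/#.#/..#] H move#1: H00:-1/##./###/#.#/..#, H01:-1/.##/###/#.#/..#, H30:+1/.../###/#.#/###*
[.../###/#.#/###] end (terminal -1, V#2); searched .../###/#.#/..# to 10
suppose H passes — search the same position with V to move:
pass> [.../###/#.#/..#] V move#1: V21:-1/.../###/###/.##*
pass> [.../###/###/.##] H move#2: H00:+1/##./###/###/.##*, H01:+1/.##/###/###/.##
pass> [##./###/###/.##] end (terminal -1, V#3); searched .../###/#.#/..# to 10
for H: play +1, pass +1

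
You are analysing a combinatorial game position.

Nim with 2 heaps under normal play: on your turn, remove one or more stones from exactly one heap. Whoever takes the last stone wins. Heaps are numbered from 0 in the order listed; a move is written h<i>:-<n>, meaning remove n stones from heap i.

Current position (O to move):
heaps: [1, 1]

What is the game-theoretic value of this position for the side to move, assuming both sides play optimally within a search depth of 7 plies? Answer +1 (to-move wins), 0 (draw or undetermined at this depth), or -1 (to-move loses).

[(1,1)] O move#1: h0:-1:-1/(0,1)*, h1:-1:-1/(1,0)
[(0,1)] X move#2: h1:-1:+1/(0,0)*
[(0,0)] end (terminal -1, O#3); searched (1,1) to 7

value((1,1), O) = -1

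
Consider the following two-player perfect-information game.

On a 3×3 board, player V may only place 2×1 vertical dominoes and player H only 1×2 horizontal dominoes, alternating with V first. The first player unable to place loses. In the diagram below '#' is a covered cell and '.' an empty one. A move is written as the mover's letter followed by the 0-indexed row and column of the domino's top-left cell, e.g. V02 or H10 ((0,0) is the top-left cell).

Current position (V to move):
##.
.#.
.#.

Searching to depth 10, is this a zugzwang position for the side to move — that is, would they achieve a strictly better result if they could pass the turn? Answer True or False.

ply 1, V at ##./.#./.#. | V02=+1→###/.##/.#.*; V10=+1→##./##./##.; V12=+1→##./.##/.##
ply 2: ###/.##/.#. is terminal -1 (H); from ##./.#./.#. depth 10
if V skipped the turn, H would face:
~ ply 1: ##./.#./.#. is terminal -1 (H); from ##./.#./.#. depth 10
compare (V): move=+1 vs pass=+1

zugzwang(##./.#./.#., V) = False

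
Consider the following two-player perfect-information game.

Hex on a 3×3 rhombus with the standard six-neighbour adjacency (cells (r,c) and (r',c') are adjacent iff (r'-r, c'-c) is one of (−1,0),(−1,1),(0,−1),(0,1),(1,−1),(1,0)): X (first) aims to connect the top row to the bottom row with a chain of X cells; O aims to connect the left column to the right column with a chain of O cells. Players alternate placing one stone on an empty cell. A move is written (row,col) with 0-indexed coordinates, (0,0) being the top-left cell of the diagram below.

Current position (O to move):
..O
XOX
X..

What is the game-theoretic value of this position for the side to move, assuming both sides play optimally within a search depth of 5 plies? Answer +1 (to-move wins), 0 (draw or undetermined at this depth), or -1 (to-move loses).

value(..O/XOX/X.., O) = -1

p1 O@[..O/XOX/X..]: (0,0)[O.O/XOX/X..]-1* (0,1)[.OO/XOX/X..]-1 (2,1)[..O/XOX/XO.]-1 (2,2)[..O/XOX/X.O]-1
p2 X@[O.O/XOX/X..]: (0,1)[OXO/XOX/X..]+1* (2,1)[O.O/XOX/XX.]-1 (2,2)[O.O/XOX/X.X]-1
p3 O@[OXO/XOX/X..] terminal -1; root [..O/XOX/X..] d5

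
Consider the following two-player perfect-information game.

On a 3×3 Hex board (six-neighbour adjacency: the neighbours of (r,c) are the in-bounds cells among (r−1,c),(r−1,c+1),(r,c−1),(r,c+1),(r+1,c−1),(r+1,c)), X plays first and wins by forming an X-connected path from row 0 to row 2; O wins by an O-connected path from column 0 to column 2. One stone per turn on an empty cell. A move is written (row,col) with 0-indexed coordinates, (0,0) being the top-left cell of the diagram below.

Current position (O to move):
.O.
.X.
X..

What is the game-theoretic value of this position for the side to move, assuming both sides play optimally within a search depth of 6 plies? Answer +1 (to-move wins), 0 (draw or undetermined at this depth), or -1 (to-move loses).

value(.O./.X./X.., O) = +1

[.O./.X./X..] O move#1: (0,0):-1/OO./.X./X.., (0,2):+1/.OO/.X./X..*, (1,0):-1/.O./OX./X.., (1,2):-1/.O./.XO/X.., (2,1):-1/.O./.X./XO., (2,2):-1/.O./.X./X.O
[.OO/.X./X..] X move#2: (0,0):-1/XOO/.X./X..*, (1,0):-1/.OO/XX./X.., (1,2):-1/.OO/.XX/X.., (2,1):-1/.OO/.X./XX., (2,2):-1/.OO/.X./X.X
[XOO/.X./X..] O move#3: (1,0):+1/XOO/OX./X..*, (1,2):-1/XOO/.XO/X.., (2,1):-1/XOO/.X./XO., (2,2):-1/XOO/.X./X.O
[XOO/OX./X..] end (terminal -1, X#4); searched .O./.X./X.. to 6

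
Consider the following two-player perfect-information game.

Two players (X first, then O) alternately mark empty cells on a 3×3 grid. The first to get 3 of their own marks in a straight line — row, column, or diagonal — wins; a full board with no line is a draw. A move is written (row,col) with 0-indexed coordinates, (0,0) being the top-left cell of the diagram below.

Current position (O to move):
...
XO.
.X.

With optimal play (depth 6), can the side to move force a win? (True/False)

p1 O@[.../XO./.X.]: (0,0)[O../XO./.X.]+0* (0,1)[.O./XO./.X.]-1 (0,2)[..O/XO./.X.]-1 (1,2)[.../XOO/.X.]-1 (2,0)[.../XO./OX.]+0 (2,2)[.../XO./.XO]+0
p2 X@[O../XO./.X.]: (0,1)[OX./XO./.X.]-1 (0,2)[O.X/XO./.X.]-1 (1,2)[O../XOX/.X.]-1 (2,0)[O../XO./XX.]-1 (2,2)[O../XO./.XX]+0*
p3 O@[O../XO./.XX]: (0,1)[OO./XO./.XX]-1 (0,2)[O.O/XO./.XX]-1 (1,2)[O../XOO/.XX]-1 (2,0)[O../XO./OXX]+0*
p4 X@[O../XO./OXX]: (0,1)[OX./XO./OXX]-1 (0,2)[O.X/XO./OXX]+0* (1,2)[O../XOX/OXX]-1
p5 O@[O.X/XO./OXX]: (0,1)[OOX/XO./OXX]-1 (1,2)[O.X/XOO/OXX]+0*
p6 X@[O.X/XOO/OXX]: (0,1)[OXX/XOO/OXX]+0*
p7 O@[OXX/XOO/OXX] terminal +0; root [.../XO./.X.] d6

O winning at [.../XO./.X.]: False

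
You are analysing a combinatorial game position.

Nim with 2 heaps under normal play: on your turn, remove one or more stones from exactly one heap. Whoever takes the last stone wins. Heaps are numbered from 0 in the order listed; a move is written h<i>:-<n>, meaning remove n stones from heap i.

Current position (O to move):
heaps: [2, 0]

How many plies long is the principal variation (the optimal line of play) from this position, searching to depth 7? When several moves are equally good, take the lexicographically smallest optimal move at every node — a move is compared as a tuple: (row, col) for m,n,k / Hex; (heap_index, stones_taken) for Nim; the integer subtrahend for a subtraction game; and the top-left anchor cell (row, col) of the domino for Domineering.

ply 1, O at (2,0) | h0:-1=-1→(1,0); h0:-2=+1→(0,0)*
ply 2: (0,0) is terminal -1 (X); from (2,0) depth 7

PV length from [(2,0)]: 1 ply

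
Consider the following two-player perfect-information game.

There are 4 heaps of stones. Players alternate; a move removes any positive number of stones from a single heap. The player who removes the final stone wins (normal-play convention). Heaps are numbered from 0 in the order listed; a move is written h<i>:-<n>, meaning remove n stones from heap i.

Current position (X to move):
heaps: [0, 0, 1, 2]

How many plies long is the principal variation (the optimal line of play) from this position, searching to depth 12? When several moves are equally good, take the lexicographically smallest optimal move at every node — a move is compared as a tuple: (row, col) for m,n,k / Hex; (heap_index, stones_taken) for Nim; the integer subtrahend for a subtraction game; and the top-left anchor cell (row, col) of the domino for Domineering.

[(0,0,1,2)] X move#1: h2:-1:-1/(0,0,0,2), h3:-1:+1/(0,0,1,1)*, h3:-2:-1/(0,0,1,0)
[(0,0,1,1)] O move#2: h2:-1:-1/(0,0,0,1)*, h3:-1:-1/(0,0,1,0)
[(0,0,0,1)] X move#3: h3:-1:+1/(0,0,0,0)*
[(0,0,0,0)] end (terminal -1, O#4); searched (0,0,1,2) to 12

PV length from [(0,0,1,2)]: 3 plies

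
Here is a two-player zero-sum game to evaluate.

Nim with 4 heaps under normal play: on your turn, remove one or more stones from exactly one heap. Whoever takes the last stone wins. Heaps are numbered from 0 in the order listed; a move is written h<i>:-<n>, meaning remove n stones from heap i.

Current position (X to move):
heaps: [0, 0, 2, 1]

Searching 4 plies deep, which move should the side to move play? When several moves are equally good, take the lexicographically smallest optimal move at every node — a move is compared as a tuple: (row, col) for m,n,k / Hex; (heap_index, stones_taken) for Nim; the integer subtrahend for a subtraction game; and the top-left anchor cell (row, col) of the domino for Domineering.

X's best at [(0,0,2,1)]: h2:-1

[(0,0,2,1)] X move#1: h2:-1:+1/(0,0,1,1)*, h2:-2:-1/(0,0,0,1), h3:-1:-1/(0,0,2,0)
[(0,0,1,1)] O move#2: h2:-1:-1/(0,0,0,1)*, h3:-1:-1/(0,0,1,0)
[(0,0,0,1)] X move#3: h3:-1:+1/(0,0,0,0)*
[(0,0,0,0)] end (terminal -1, O#4); searched (0,0,2,1) to 4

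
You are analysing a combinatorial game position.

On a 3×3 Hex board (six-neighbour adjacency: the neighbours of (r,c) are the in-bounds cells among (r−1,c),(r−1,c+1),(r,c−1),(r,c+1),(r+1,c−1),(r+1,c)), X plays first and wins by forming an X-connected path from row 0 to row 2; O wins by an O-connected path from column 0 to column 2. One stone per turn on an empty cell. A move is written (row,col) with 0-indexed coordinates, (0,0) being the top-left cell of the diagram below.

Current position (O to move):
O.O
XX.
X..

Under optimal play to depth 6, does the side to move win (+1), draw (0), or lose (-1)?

value(O.O/XX./X.., O) = +1

ply 1, O at O.O/XX./X.. | (0,1)=+1→OOO/XX./X..*; (1,2)=-1→O.O/XXO/X..; (2,1)=-1→O.O/XX./XO.; (2,2)=-1→O.O/XX./X.O
ply 2: OOO/XX./X.. is terminal -1 (X); from O.O/XX./X.. depth 6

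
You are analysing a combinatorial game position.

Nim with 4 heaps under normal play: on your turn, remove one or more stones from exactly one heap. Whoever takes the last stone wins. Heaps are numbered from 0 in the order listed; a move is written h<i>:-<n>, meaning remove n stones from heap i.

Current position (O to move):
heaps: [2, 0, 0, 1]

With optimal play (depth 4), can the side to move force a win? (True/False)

O winning at [(2,0,0,1)]: True

[(2,0,0,1)] O move#1: h0:-1:+1/(1,0,0,1)*, h0:-2:-1/(0,0,0,1), h3:-1:-1/(2,0,0,0)
[(1,0,0,1)] X move#2: h0:-1:-1/(0,0,0,1)*, h3:-1:-1/(1,0,0,0)
[(0,0,0,1)] O move#3: h3:-1:+1/(0,0,0,0)*
[(0,0,0,0)] end (terminal -1, X#4); searched (2,0,0,1) to 4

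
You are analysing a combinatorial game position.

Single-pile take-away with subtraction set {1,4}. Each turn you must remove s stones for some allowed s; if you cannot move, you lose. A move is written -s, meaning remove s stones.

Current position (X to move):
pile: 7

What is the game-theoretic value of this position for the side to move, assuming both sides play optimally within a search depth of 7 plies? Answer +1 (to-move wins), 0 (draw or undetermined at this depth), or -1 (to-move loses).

[7] X move#1: -1:-1/6*, -4:-1/3
[6] O move#2: -1:+1/5*, -4:+1/2
[5] X move#3: -1:-1/4*, -4:-1/1
[4] O move#4: -1:-1/3, -4:+1/0*
[0] end (terminal -1, X#5); searched 7 to 7

value(7, X) = -1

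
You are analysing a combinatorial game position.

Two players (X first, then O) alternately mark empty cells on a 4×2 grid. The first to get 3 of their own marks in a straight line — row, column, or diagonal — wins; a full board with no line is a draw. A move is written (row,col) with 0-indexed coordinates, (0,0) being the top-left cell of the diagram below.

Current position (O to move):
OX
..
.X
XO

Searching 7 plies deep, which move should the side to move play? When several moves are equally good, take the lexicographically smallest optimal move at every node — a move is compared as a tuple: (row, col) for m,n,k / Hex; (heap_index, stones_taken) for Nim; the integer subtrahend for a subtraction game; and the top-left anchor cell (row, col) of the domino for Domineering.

O's best at [OX/../.X/XO]: (1,1)

[OX/../.X/XO] O move#1: (1,0):-1/OX/O./.X/XO, (1,1):+0/OX/.O/.X/XO*, (2,0):-1/OX/../OX/XO
[OX/.O/.X/XO] X move#2: (1,0):+0/OX/XO/.X/XO*, (2,0):+0/OX/.O/XX/XO
[OX/XO/.X/XO] O move#3: (2,0):+0/OX/XO/OX/XO*
[OX/XO/OX/XO] end (terminal +0, X#4); searched OX/../.X/XO to 7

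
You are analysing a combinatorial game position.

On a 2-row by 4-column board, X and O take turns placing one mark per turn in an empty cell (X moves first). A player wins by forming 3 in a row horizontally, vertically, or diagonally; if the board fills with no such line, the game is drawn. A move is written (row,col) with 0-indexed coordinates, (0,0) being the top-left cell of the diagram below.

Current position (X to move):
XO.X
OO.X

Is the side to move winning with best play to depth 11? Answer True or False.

p1 X@[XO.X/OO.X]: (0,2)[XOXX/OO.X]-1 (1,2)[XO.X/OOXX]+0*
p2 O@[XO.X/OOXX]: (0,2)[XOOX/OOXX]+0*
p3 X@[XOOX/OOXX] terminal +0; root [XO.X/OO.X] d11

X winning at [XO.X/OO.X]: False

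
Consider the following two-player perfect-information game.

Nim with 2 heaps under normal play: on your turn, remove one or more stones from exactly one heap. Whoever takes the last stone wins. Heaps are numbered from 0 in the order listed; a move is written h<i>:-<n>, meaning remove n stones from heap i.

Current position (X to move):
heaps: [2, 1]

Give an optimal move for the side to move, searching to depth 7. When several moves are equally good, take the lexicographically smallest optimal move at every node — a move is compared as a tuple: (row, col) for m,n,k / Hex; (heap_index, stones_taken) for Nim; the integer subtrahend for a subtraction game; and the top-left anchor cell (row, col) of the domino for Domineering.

X's best at [(2,1)]: h0:-1

ply 1, X at (2,1) | h0:-1=+1→(1,1)*; h0:-2=-1→(0,1); h1:-1=-1→(2,0)
ply 2, O at (1,1) | h0:-1=-1→(0,1)*; h1:-1=-1→(1,0)
ply 3, X at (0,1) | h1:-1=+1→(0,0)*
ply 4: (0,0) is terminal -1 (O); from (2,1) depth 7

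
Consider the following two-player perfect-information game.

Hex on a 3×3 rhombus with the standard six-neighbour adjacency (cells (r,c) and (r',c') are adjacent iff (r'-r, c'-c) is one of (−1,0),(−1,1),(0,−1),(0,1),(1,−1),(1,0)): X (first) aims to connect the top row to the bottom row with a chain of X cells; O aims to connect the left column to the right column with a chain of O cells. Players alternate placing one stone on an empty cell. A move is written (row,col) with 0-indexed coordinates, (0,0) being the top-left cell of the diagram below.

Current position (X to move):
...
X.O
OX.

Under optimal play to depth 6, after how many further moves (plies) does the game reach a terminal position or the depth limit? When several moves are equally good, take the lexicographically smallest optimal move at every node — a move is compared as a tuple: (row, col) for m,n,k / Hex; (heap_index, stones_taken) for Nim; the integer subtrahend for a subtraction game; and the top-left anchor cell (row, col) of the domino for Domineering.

p1 X@[.../X.O/OX.]: (0,0)[X../X.O/OX.]-1 (0,1)[.X./X.O/OX.]-1 (0,2)[..X/X.O/OX.]-1 (1,1)[.../XXO/OX.]+1* (2,2)[.../X.O/OXX]-1
p2 O@[.../XXO/OX.]: (0,0)[O../XXO/OX.]-1* (0,1)[.O./XXO/OX.]-1 (0,2)[..O/XXO/OX.]-1 (2,2)[.../XXO/OXO]-1
p3 X@[O../XXO/OX.]: (0,1)[OX./XXO/OX.]+1* (0,2)[O.X/XXO/OX.]+1 (2,2)[O../XXO/OXX]+1
p4 O@[OX./XXO/OX.] terminal -1; root [.../X.O/OX.] d6

PV length from [.../X.O/OX.]: 3 plies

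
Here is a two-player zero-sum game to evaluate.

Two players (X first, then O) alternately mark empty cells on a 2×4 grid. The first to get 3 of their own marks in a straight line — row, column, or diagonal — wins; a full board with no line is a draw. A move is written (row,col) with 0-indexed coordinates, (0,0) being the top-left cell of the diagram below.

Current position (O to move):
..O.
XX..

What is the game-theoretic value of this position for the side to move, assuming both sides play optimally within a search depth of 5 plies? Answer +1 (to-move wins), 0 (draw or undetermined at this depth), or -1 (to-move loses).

value(..O./XX.., O) = 0

[..O./XX..] O move#1: (0,0):-1/O.O./XX.., (0,1):-1/.OO./XX.., (0,3):-1/..OO/XX.., (1,2):+0/..O./XXO.*, (1,3):-1/..O./XX.O
[..O./XXO.] X move#2: (0,0):+0/X.O./XXO.*, (0,1):+0/.XO./XXO., (0,3):+0/..OX/XXO., (1,3):-1/..O./XXOX
[X.O./XXO.] O move#3: (0,1):+0/XOO./XXO.*, (0,3):+0/X.OO/XXO., (1,3):+0/X.O./XXOO
[XOO./XXO.] X move#4: (0,3):+0/XOOX/XXO.*, (1,3):-1/XOO./XXOX
[XOOX/XXO.] O move#5: (1,3):+0/XOOX/XXOO*
[XOOX/XXOO] end (terminal +0, X#6); searched ..O./XX.. to 5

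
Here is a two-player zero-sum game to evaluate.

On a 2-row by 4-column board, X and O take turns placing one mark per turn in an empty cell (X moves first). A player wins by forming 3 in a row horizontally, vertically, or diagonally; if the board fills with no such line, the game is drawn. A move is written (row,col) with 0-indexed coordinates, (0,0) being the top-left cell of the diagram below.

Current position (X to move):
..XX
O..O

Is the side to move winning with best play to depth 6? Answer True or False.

p1 X@[..XX/O..O]: (0,0)[X.XX/O..O]+0 (0,1)[.XXX/O..O]+1* (1,1)[..XX/OX.O]+0 (1,2)[..XX/O.XO]+0
p2 O@[.XXX/O..O] terminal -1; root [..XX/O..O] d6

X winning at [..XX/O..O]: True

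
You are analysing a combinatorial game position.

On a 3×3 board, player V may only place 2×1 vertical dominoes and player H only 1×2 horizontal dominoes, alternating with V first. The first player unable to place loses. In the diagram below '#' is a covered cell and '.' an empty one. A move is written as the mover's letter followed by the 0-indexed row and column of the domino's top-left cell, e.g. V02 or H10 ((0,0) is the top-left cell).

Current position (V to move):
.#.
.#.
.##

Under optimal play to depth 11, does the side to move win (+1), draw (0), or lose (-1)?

ply 1, V at .#./.#./.## | V00=+1→##./##./.##*; V02=+1→.##/.##/.##; V10=+1→.#./##./###
ply 2: ##./##./.## is terminal -1 (H); from .#./.#./.## depth 11

value(.#./.#./.##, V) = +1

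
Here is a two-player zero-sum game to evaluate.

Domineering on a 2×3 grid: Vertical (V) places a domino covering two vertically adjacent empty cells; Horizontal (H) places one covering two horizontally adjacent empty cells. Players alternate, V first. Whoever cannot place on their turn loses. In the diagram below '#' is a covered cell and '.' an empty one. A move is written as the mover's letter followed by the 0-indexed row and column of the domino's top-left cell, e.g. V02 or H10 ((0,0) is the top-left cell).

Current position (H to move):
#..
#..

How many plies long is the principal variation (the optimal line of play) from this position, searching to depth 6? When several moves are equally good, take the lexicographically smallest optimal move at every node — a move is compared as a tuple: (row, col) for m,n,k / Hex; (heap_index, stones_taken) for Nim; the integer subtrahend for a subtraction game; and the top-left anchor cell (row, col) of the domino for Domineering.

[#../#..] H move#1: H01:+1/###/#..*, H11:+1/#../###
[###/#..] end (terminal -1, V#2); searched #../#.. to 6

PV length from [#../#..]: 1 ply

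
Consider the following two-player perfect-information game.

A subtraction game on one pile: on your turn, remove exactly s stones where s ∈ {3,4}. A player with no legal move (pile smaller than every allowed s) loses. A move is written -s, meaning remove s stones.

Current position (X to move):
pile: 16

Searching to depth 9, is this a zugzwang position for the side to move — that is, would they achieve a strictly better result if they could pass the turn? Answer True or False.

[16] X move#1: -3:-1/13*, -4:-1/12
[13] O move#2: -3:-1/10, -4:+1/9*
[9] X move#3: -3:-1/6*, -4:-1/5
[6] O move#4: -3:-1/3, -4:+1/2*
[2] end (terminal -1, X#5); searched 16 to 9
if X skipped the turn, O would face:
~ [16] O move#1: -3:-1/13*, -4:-1/12
~ [13] X move#2: -3:-1/10, -4:+1/9*
~ [9] O move#3: -3:-1/6*, -4:-1/5
~ [6] X move#4: -3:-1/3, -4:+1/2*
~ [2] end (terminal -1, O#5); searched 16 to 9
compare (X): move=-1 vs pass=+1

zugzwang(16, X) = True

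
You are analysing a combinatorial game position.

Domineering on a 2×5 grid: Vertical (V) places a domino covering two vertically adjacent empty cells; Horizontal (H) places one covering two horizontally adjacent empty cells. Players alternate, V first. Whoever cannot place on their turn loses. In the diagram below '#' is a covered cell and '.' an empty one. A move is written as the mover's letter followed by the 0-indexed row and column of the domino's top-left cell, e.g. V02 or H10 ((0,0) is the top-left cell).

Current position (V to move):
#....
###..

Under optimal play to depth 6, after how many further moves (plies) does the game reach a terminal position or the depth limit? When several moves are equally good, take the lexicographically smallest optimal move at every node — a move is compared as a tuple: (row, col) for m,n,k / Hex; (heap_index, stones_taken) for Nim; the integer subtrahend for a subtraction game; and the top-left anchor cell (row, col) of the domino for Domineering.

[#..../###..] V move#1: V03:+1/#..#./####.*, V04:-1/#...#/###.#
[#..#./####.] H move#2: H01:-1/####./####.*
[####./####.] V move#3: V04:+1/#####/#####*
[#####/#####] end (terminal -1, H#4); searched #..../###.. to 6

PV length from [#..../###..]: 3 plies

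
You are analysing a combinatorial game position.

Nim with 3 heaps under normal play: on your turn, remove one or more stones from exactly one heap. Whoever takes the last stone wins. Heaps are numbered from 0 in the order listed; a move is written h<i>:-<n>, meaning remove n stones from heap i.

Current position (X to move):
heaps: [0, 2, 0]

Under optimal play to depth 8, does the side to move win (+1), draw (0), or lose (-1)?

value((0,2,0), X) = +1

p1 X@[(0,2,0)]: h1:-1[(0,1,0)]-1 h1:-2[(0,0,0)]+1*
p2 O@[(0,0,0)] terminal -1; root [(0,2,0)] d8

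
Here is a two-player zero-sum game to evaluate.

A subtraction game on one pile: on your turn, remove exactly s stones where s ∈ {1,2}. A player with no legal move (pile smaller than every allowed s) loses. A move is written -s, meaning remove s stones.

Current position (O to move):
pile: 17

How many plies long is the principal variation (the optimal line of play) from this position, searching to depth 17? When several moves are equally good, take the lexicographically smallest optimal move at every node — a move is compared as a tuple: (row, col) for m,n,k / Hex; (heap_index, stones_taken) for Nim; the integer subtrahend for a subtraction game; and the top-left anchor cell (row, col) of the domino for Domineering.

ply 1, O at 17 | -1=-1→16; -2=+1→15*
ply 2, X at 15 | -1=-1→14*; -2=-1→13
ply 3, O at 14 | -1=-1→13; -2=+1→12*
ply 4, X at 12 | -1=-1→11*; -2=-1→10
ply 5, O at 11 | -1=-1→10; -2=+1→9*
ply 6, X at 9 | -1=-1→8*; -2=-1→7
ply 7, O at 8 | -1=-1→7; -2=+1→6*
ply 8, X at 6 | -1=-1→5*; -2=-1→4
ply 9, O at 5 | -1=-1→4; -2=+1→3*
ply 10, X at 3 | -1=-1→2*; -2=-1→1
ply 11, O at 2 | -1=-1→1; -2=+1→0*
ply 12: 0 is terminal -1 (X); from 17 depth 17

PV length from [17]: 11 plies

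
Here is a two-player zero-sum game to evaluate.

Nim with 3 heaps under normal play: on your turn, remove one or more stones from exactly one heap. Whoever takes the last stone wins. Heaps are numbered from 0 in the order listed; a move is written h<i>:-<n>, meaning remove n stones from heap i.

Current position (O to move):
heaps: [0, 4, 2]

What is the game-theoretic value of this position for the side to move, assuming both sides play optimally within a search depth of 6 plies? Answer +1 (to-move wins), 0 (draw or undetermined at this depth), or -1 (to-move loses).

value((0,4,2), O) = +1

ply 1, O at (0,4,2) | h1:-1=-1→(0,3,2); h1:-2=+1→(0,2,2)*; h1:-3=-1→(0,1,2); h1:-4=-1→(0,0,2); h2:-1=-1→(0,4,1); h2:-2=-1→(0,4,0)
ply 2, X at (0,2,2) | h1:-1=-1→(0,1,2)*; h1:-2=-1→(0,0,2); h2:-1=-1→(0,2,1); h2:-2=-1→(0,2,0)
ply 3, O at (0,1,2) | h1:-1=-1→(0,0,2); h2:-1=+1→(0,1,1)*; h2:-2=-1→(0,1,0)
ply 4, X at (0,1,1) | h1:-1=-1→(0,0,1)*; h2:-1=-1→(0,1,0)
ply 5, O at (0,0,1) | h2:-1=+1→(0,0,0)*
ply 6: (0,0,0) is terminal -1 (X); from (0,4,2) depth 6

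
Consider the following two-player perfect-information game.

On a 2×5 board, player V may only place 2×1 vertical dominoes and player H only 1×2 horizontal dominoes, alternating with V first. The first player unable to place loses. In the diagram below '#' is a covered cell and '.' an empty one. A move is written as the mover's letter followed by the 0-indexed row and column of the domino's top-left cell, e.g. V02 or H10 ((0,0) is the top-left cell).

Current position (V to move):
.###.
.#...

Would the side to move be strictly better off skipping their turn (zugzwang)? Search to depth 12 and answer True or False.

zugzwang(.###./.#..., V) = False

p1 V@[.###./.#...]: V00[####./##...]-1 V04[.####/.#..#]+1*
p2 H@[.####/.#..#]: H12[.####/.####]-1*
p3 V@[.####/.####]: V00[#####/#####]+1*
p4 H@[#####/#####] terminal -1; root [.###./.#...] d12
suppose V passes — search the same position with H to move:
pass> p1 H@[.###./.#...]: H12[.###./.###.]-1* H13[.###./.#.##]-1
pass> p2 V@[.###./.###.]: V00[####./####.]+1* V04[.####/.####]+1
pass> p3 H@[####./####.] terminal -1; root [.###./.#...] d12
for V: play +1, pass +1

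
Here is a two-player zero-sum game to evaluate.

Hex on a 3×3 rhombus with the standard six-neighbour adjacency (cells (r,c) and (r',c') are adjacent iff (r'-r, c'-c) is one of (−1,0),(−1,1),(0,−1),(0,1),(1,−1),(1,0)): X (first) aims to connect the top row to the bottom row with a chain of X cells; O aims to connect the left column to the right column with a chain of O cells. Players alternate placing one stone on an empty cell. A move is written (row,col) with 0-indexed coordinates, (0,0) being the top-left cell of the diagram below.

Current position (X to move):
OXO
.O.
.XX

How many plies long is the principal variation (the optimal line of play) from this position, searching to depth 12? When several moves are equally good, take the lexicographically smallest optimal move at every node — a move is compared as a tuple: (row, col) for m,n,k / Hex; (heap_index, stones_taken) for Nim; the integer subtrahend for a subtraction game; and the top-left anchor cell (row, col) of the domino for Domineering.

PV length from [OXO/.O./.XX]: 2 plies

p1 X@[OXO/.O./.XX]: (1,0)[OXO/XO./.XX]-1* (1,2)[OXO/.OX/.XX]-1 (2,0)[OXO/.O./XXX]-1
p2 O@[OXO/XO./.XX]: (1,2)[OXO/XOO/.XX]-1 (2,0)[OXO/XO./OXX]+1*
p3 X@[OXO/XO./OXX] terminal -1; root [OXO/.O./.XX] d12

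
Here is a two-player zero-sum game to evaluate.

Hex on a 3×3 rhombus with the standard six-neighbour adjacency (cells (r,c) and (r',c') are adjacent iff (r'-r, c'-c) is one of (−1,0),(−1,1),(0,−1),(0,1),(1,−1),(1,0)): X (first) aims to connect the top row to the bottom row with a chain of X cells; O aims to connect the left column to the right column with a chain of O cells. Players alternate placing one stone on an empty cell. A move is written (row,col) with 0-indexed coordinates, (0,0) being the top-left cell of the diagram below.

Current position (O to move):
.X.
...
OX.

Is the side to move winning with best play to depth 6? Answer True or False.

p1 O@[.X./.../OX.]: (0,0)[OX./.../OX.]-1 (0,2)[.XO/.../OX.]-1 (1,0)[.X./O../OX.]-1 (1,1)[.X./.O./OX.]+1* (1,2)[.X./..O/OX.]-1 (2,2)[.X./.../OXO]-1
p2 X@[.X./.O./OX.]: (0,0)[XX./.O./OX.]-1* (0,2)[.XX/.O./OX.]-1 (1,0)[.X./XO./OX.]-1 (1,2)[.X./.OX/OX.]-1 (2,2)[.X./.O./OXX]-1
p3 O@[XX./.O./OX.]: (0,2)[XXO/.O./OX.]+1* (1,0)[XX./OO./OX.]+1 (1,2)[XX./.OO/OX.]+1 (2,2)[XX./.O./OXO]+1
p4 X@[XXO/.O./OX.] terminal -1; root [.X./.../OX.] d6

O winning at [.X./.../OX.]: True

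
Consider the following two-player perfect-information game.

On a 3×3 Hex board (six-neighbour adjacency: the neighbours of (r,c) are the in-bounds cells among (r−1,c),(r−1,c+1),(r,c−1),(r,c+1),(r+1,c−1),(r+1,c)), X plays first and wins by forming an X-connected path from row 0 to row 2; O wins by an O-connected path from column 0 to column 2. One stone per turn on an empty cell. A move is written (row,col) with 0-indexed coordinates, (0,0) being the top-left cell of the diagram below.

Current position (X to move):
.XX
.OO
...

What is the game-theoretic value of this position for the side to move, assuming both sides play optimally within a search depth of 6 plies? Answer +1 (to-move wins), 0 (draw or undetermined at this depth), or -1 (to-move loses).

value(.XX/.OO/..., X) = -1

ply 1, X at .XX/.OO/... | (0,0)=-1→XXX/.OO/...*; (1,0)=-1→.XX/XOO/...; (2,0)=-1→.XX/.OO/X..; (2,1)=-1→.XX/.OO/.X.; (2,2)=-1→.XX/.OO/..X
ply 2, O at XXX/.OO/... | (1,0)=+1→XXX/OOO/...*; (2,0)=+1→XXX/.OO/O..; (2,1)=+1→XXX/.OO/.O.; (2,2)=+1→XXX/.OO/..O
ply 3: XXX/OOO/... is terminal -1 (X); from .XX/.OO/... depth 6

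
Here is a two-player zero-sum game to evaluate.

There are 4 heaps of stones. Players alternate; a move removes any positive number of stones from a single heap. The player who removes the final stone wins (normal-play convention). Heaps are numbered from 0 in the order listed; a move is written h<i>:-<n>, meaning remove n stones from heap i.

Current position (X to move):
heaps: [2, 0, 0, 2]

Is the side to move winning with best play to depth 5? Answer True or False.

[(2,0,0,2)] X move#1: h0:-1:-1/(1,0,0,2)*, h0:-2:-1/(0,0,0,2), h3:-1:-1/(2,0,0,1), h3:-2:-1/(2,0,0,0)
[(1,0,0,2)] O move#2: h0:-1:-1/(0,0,0,2), h3:-1:+1/(1,0,0,1)*, h3:-2:-1/(1,0,0,0)
[(1,0,0,1)] X move#3: h0:-1:-1/(0,0,0,1)*, h3:-1:-1/(1,0,0,0)
[(0,0,0,1)] O move#4: h3:-1:+1/(0,0,0,0)*
[(0,0,0,0)] end (terminal -1, X#5); searched (2,0,0,2) to 5

X winning at [(2,0,0,2)]: False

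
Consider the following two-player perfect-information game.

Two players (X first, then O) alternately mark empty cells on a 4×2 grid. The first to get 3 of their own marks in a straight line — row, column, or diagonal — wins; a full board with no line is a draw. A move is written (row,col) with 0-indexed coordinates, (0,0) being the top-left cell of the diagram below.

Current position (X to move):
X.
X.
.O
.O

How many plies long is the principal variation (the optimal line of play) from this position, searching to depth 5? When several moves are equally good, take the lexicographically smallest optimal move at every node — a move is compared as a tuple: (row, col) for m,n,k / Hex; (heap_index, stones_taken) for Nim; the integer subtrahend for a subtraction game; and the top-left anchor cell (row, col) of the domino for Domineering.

PV length from [X./X./.O/.O]: 1 ply

ply 1, X at X./X./.O/.O | (0,1)=-1→XX/X./.O/.O; (1,1)=+0→X./XX/.O/.O; (2,0)=+1→X./X./XO/.O*; (3,0)=-1→X./X./.O/XO
ply 2: X./X./XO/.O is terminal -1 (O); from X./X./.O/.O depth 5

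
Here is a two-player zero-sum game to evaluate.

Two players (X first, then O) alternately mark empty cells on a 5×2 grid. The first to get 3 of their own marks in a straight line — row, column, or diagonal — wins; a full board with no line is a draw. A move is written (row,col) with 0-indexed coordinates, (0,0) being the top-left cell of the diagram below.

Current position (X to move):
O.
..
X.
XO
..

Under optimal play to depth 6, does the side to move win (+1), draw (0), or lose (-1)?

value(O./../X./XO/.., X) = +1

ply 1, X at O./../X./XO/.. | (0,1)=+1→OX/../X./XO/..*; (1,0)=+1→O./X./X./XO/..; (1,1)=+1→O./.X/X./XO/..; (2,1)=+1→O./../XX/XO/..; (4,0)=+1→O./../X./XO/X.; (4,1)=+1→O./../X./XO/.X
ply 2, O at OX/../X./XO/.. | (1,0)=-1→OX/O./X./XO/..*; (1,1)=-1→OX/.O/X./XO/..; (2,1)=-1→OX/../XO/XO/..; (4,0)=-1→OX/../X./XO/O.; (4,1)=-1→OX/../X./XO/.O
ply 3, X at OX/O./X./XO/.. | (1,1)=+1→OX/OX/X./XO/..*; (2,1)=+1→OX/O./XX/XO/..; (4,0)=+1→OX/O./X./XO/X.; (4,1)=+0→OX/O./X./XO/.X
ply 4, O at OX/OX/X./XO/.. | (2,1)=-1→OX/OX/XO/XO/..*; (4,0)=-1→OX/OX/X./XO/O.; (4,1)=-1→OX/OX/X./XO/.O
ply 5, X at OX/OX/XO/XO/.. | (4,0)=+1→OX/OX/XO/XO/X.*; (4,1)=+0→OX/OX/XO/XO/.X
ply 6: OX/OX/XO/XO/X. is terminal -1 (O); from O./../X./XO/.. depth 6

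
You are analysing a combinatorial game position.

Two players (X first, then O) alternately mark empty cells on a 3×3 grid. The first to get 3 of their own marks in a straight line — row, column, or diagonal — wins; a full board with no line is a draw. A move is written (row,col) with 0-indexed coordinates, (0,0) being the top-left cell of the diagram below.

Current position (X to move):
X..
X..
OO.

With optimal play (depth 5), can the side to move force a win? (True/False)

ply 1, X at X../X../OO. | (0,1)=-1→XX./X../OO.*; (0,2)=-1→X.X/X../OO.; (1,1)=-1→X../XX./OO.; (1,2)=-1→X../X.X/OO.; (2,2)=-1→X../X../OOX
ply 2, O at XX./X../OO. | (0,2)=+1→XXO/X../OO.*; (1,1)=-1→XX./XO./OO.; (1,2)=-1→XX./X.O/OO.; (2,2)=+1→XX./X../OOO
ply 3, X at XXO/X../OO. | (1,1)=-1→XXO/XX./OO.*; (1,2)=-1→XXO/X.X/OO.; (2,2)=-1→XXO/X../OOX
ply 4, O at XXO/XX./OO. | (1,2)=-1→XXO/XXO/OO.; (2,2)=+1→XXO/XX./OOO*
ply 5: XXO/XX./OOO is terminal -1 (X); from X../X../OO. depth 5

X winning at [X../X../OO.]: False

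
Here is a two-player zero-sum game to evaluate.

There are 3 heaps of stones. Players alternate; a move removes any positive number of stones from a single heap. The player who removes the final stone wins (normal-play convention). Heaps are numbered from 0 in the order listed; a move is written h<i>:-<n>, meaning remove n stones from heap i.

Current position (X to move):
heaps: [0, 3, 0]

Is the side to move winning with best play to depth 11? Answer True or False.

ply 1, X at (0,3,0) | h1:-1=-1→(0,2,0); h1:-2=-1→(0,1,0); h1:-3=+1→(0,0,0)*
ply 2: (0,0,0) is terminal -1 (O); from (0,3,0) depth 11

X winning at [(0,3,0)]: True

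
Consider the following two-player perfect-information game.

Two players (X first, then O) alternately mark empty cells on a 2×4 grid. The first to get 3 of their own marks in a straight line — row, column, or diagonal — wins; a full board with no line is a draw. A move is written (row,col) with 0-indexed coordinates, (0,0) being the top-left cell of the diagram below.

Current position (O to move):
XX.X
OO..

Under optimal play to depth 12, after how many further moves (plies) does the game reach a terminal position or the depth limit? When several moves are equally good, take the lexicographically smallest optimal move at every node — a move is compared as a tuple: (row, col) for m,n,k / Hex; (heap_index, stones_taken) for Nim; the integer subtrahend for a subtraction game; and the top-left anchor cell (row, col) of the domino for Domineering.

PV length from [XX.X/OO..]: 1 ply

[XX.X/OO..] O move#1: (0,2):+0/XXOX/OO.., (1,2):+1/XX.X/OOO.*, (1,3):-1/XX.X/OO.O
[XX.X/OOO.] end (terminal -1, X#2); searched XX.X/OO.. to 12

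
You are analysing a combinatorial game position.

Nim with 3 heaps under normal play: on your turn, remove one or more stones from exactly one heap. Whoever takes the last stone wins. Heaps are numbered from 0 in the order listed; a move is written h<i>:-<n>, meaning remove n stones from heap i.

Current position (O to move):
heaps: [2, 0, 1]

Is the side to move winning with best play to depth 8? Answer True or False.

[(2,0,1)] O move#1: h0:-1:+1/(1,0,1)*, h0:-2:-1/(0,0,1), h2:-1:-1/(2,0,0)
[(1,0,1)] X move#2: h0:-1:-1/(0,0,1)*, h2:-1:-1/(1,0,0)
[(0,0,1)] O move#3: h2:-1:+1/(0,0,0)*
[(0,0,0)] end (terminal -1, X#4); searched (2,0,1) to 8

O winning at [(2,0,1)]: True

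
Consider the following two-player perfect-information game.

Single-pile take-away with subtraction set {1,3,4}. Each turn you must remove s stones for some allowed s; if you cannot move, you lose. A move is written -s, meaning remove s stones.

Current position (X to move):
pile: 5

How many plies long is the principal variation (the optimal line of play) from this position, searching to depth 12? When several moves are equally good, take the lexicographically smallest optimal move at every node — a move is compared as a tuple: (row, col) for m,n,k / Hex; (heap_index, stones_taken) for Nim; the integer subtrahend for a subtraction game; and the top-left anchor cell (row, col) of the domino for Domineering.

PV length from [5]: 3 plies

p1 X@[5]: -1[4]-1 -3[2]+1* -4[1]-1
p2 O@[2]: -1[1]-1*
p3 X@[1]: -1[0]+1*
p4 O@[0] terminal -1; root [5] d12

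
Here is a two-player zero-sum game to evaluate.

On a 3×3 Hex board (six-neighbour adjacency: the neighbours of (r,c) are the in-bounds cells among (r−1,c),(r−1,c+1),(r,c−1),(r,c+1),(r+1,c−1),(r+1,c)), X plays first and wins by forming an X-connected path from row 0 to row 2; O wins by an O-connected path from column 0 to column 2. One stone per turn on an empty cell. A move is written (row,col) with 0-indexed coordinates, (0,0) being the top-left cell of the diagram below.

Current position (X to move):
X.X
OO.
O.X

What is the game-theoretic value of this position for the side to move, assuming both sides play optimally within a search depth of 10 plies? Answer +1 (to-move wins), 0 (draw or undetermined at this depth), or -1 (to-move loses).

value(X.X/OO./O.X, X) = +1

ply 1, X at X.X/OO./O.X | (0,1)=-1→XXX/OO./O.X; (1,2)=+1→X.X/OOX/O.X*; (2,1)=-1→X.X/OO./OXX
ply 2: X.X/OOX/O.X is terminal -1 (O); from X.X/OO./O.X depth 10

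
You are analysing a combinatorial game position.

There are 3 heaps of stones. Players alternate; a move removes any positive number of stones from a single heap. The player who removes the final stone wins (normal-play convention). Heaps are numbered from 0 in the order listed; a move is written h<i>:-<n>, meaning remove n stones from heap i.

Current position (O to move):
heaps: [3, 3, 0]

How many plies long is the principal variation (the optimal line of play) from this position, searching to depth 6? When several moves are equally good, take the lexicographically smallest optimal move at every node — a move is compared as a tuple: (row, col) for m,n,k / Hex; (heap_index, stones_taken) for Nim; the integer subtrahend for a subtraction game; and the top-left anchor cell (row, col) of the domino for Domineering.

ply 1, O at (3,3,0) | h0:-1=-1→(2,3,0)*; h0:-2=-1→(1,3,0); h0:-3=-1→(0,3,0); h1:-1=-1→(3,2,0); h1:-2=-1→(3,1,0); h1:-3=-1→(3,0,0)
ply 2, X at (2,3,0) | h0:-1=-1→(1,3,0); h0:-2=-1→(0,3,0); h1:-1=+1→(2,2,0)*; h1:-2=-1→(2,1,0); h1:-3=-1→(2,0,0)
ply 3, O at (2,2,0) | h0:-1=-1→(1,2,0)*; h0:-2=-1→(0,2,0); h1:-1=-1→(2,1,0); h1:-2=-1→(2,0,0)
ply 4, X at (1,2,0) | h0:-1=-1→(0,2,0); h1:-1=+1→(1,1,0)*; h1:-2=-1→(1,0,0)
ply 5, O at (1,1,0) | h0:-1=-1→(0,1,0)*; h1:-1=-1→(1,0,0)
ply 6, X at (0,1,0) | h1:-1=+1→(0,0,0)*
ply 7: (0,0,0) is terminal -1 (O); from (3,3,0) depth 6

PV length from [(3,3,0)]: 6 plies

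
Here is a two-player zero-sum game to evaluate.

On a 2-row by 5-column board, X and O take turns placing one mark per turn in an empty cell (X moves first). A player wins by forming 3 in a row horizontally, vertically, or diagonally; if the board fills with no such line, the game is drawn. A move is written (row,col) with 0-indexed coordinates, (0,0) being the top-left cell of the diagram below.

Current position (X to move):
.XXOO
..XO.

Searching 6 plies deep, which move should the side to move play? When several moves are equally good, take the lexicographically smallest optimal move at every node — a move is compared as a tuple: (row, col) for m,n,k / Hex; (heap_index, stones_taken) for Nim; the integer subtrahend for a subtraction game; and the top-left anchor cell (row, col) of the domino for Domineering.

X's best at [.XXOO/..XO.]: (0,0)

p1 X@[.XXOO/..XO.]: (0,0)[XXXOO/..XO.]+1* (1,0)[.XXOO/X.XO.]+1 (1,1)[.XXOO/.XXO.]+1 (1,4)[.XXOO/..XOX]+0
p2 O@[XXXOO/..XO.] terminal -1; root [.XXOO/..XO.] d6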